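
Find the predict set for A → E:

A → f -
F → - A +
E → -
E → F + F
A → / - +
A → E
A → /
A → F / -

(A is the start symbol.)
{ '-' }

PREDICT(A → E) = (FIRST(RHS) \ {ε}) ∪ (FOLLOW(A) if ε ∈ FIRST(RHS), i.e. RHS ⇒* ε)
FIRST(E) = { '-' }
FIRST(E) = { '-' }
ε ∉ FIRST(E), so FOLLOW(A) is not added.
PREDICT(A → E) = { '-' }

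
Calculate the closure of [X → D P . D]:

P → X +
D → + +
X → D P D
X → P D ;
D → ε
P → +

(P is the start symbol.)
{ [D → . + +], [D → .], [X → D P . D] }

Start with: [X → D P . D]
  [X → D P . D] has the dot before D: add [D → . + +], [D → .]
No further items can be added.

CLOSURE = { [D → . + +], [D → .], [X → D P . D] }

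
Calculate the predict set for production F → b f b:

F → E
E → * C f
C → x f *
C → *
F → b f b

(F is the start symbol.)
PREDICT(F → b f b) = (FIRST(RHS) \ {ε}) ∪ (FOLLOW(F) if ε ∈ FIRST(RHS), i.e. RHS ⇒* ε)
FIRST(b f b) = { 'b' }
ε ∉ FIRST(b f b), so FOLLOW(F) is not added.
PREDICT(F → b f b) = { 'b' }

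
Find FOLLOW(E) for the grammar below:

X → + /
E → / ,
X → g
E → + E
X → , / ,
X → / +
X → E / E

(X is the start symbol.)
To compute FOLLOW(E), find every occurrence of E on a right-hand side N → α E β: add FIRST(β) \ {ε}, and if β is empty or nullable also add FOLLOW(N). Iterate to a fixed point.

In E → + E: E is at the end; this adds FOLLOW(E) to itself — nothing new
In X → E / E: E is followed by '/' E, add FIRST('/' E) \ {ε} = { '/' }
In X → E / E: E is at the end, add FOLLOW(X)

The FOLLOW sets referred to above (computed the same way, to a fixed point):
  FOLLOW(X) = { $ }

Taking the union: FOLLOW(E) = { $, '/' }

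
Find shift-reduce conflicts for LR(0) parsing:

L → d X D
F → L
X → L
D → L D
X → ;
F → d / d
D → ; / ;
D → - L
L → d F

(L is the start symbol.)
No shift-reduce conflicts

A shift-reduce conflict occurs when an LR(0) state has both:
  - a complete (reduce) item [A → α .] (dot at the end), and
  - a shift item [B → β . c γ] (dot before a terminal).

Augment with L' → L and build the canonical LR(0) collection (I0 = CLOSURE({[L' → . L]}), then GOTO on every symbol after a dot until no new states appear). It has 18 states:
  I0: { [L → . d F], [L → . d X D], [L' → . L] }  — shift
  I1: { [L' → L .] }  — accept
  I2: { [F → . L], [F → . d / d], [L → . d F], [L → . d X D], [L → d . F], [L → d . X D], [X → . ;], [X → . L] }  — shift
  I3: { [X → ; .] }  — reduce
  I4: { [L → d F .] }  — reduce
  I5: { [F → L .], [X → L .] }  — 2 reduces
  I6: { [D → . - L], [D → . ; / ;], [D → . L D], [L → . d F], [L → . d X D], [L → d X . D] }  — shift
  I7: { [F → . L], [F → . d / d], [F → d . / d], [L → . d F], [L → . d X D], [L → d . F], [L → d . X D], [X → . ;], [X → . L] }  — shift
  I8: { [F → d / . d] }  — shift
  I9: { [F → d / d .] }  — reduce
  I10: { [D → - . L], [L → . d F], [L → . d X D] }  — shift
  I11: { [D → ; . / ;] }  — shift
  I12: { [L → d X D .] }  — reduce
  I13: { [D → . - L], [D → . ; / ;], [D → . L D], [D → L . D], [L → . d F], [L → . d X D] }  — shift
  I14: { [D → L D .] }  — reduce
  I15: { [D → ; / . ;] }  — shift
  I16: { [D → ; / ; .] }  — reduce
  I17: { [D → - L .] }  — reduce

No state contains both a complete item and a shift item.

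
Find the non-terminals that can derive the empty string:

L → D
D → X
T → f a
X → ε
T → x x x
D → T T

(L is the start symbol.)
{ 'D', 'L', 'X' }

ε-productions: X → ε
So X is immediately nullable.
D → X: every symbol on the right is nullable, so D is nullable too.
L → D: every symbol on the right is nullable, so L is nullable too.
No further non-terminal can be added: every production for the remaining non-terminals contains a terminal or a non-nullable non-terminal.
Nullable = { 'D', 'L', 'X' }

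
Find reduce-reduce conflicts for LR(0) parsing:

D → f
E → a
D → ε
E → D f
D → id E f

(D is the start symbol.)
No reduce-reduce conflicts

Augment with D' → D and build the canonical LR(0) collection (I0 = CLOSURE({[D' → . D]}), then GOTO on every symbol after a dot until no new states appear). It has 9 states:
  I0: { [D → . f], [D → . id E f], [D → .], [D' → . D] }  — shift, reduce
  I1: { [D' → D .] }  — accept
  I2: { [D → f .] }  — reduce
  I3: { [D → . f], [D → . id E f], [D → .], [D → id . E f], [E → . D f], [E → . a] }  — shift, reduce
  I4: { [E → D . f] }  — shift
  I5: { [D → id E . f] }  — shift
  I6: { [E → a .] }  — reduce
  I7: { [D → id E f .] }  — reduce
  I8: { [E → D f .] }  — reduce

No state contains more than one complete item.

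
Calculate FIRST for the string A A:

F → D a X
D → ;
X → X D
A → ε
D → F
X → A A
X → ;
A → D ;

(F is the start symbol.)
FIRST sets of the non-terminals involved (from the grammar, by fixed-point iteration):
  FIRST(A) = { ';', ε }

To compute FIRST(A A), process the symbols left to right:
Symbol A is a non-terminal. Add FIRST(A) \ {ε} = { ';' }
A is nullable (ε ∈ FIRST(A)), continue to the next symbol.
Symbol A is a non-terminal. Add FIRST(A) \ {ε} = { ';' }
A is nullable (ε ∈ FIRST(A)), continue to the next symbol.
All symbols are nullable, so ε is in the result.
FIRST(A A) = { ';', ε }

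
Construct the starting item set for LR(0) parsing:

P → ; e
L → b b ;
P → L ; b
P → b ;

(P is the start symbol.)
First, augment the grammar with P' → P
I₀ = CLOSURE({ [P' → . P] }):
  [P' → . P] has the dot before P: add [P → . ; e], [P → . L ; b], [P → . b ;]
  [P → . L ; b] has the dot before L: add [L → . b b ;]
No further items can be added.

I₀ = { [L → . b b ;], [P → . ; e], [P → . L ; b], [P → . b ;], [P' → . P] }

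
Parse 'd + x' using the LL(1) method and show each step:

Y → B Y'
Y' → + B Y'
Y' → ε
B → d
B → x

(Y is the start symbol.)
LL(1) parsing maintains a stack (initially the start symbol over $) and the input. At each step: if the stack top is a terminal, match it against the current input token; if it is a non-terminal N, replace it with the RHS of M[N, lookahead] (the unique production whose predict set contains the lookahead).

Stack is shown with the top on the left.

Stack     Input    Action
-------------------------
Y $       d + x $  output Y → B Y'
B Y' $    d + x $  output B → d
d Y' $    d + x $  match 'd'
Y' $      + x $    output Y' → + B Y'
+ B Y' $  + x $    match '+'
B Y' $    x $      output B → x
x Y' $    x $      match 'x'
Y' $      $        output Y' → ε
$         $        accept

The string is accepted.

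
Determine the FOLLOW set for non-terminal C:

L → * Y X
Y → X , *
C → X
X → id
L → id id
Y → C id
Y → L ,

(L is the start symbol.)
{ 'id' }

To compute FOLLOW(C), find every occurrence of C on a right-hand side N → α C β: add FIRST(β) \ {ε}, and if β is empty or nullable also add FOLLOW(N). Iterate to a fixed point.

In Y → C id: C is followed by id, add FIRST(id) \ {ε} = { 'id' }

Taking the union: FOLLOW(C) = { 'id' }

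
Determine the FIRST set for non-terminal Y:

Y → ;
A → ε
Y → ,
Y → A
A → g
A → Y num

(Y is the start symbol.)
FIRST sets of the other non-terminals involved (by the same procedure, iterated to a fixed point):
  FIRST(A) = { ',', ';', 'g', 'num', ε }

From Y → ;:
  - ';' is a terminal: add ';' and stop
From Y → ,:
  - ',' is a terminal: add ',' and stop
From Y → A:
  - A is a non-terminal: add FIRST(A) \ {ε} = { ',', ';', 'g', 'num' }
    A is nullable and nothing follows, so the whole right-hand side can vanish: ε ∈ FIRST(Y)

Collecting: FIRST(Y) = { ',', ';', 'g', 'num', ε }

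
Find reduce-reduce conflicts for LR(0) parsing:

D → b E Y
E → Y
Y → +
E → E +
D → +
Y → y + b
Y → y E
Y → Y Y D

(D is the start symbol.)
Yes — I13: [D → + .] vs [Y → + .]; I15: [E → E + .] vs [Y → + .]

Augment with D' → D and build the canonical LR(0) collection (I0 = CLOSURE({[D' → . D]}), then GOTO on every symbol after a dot until no new states appear). It has 17 states:
  I0: { [D → . +], [D → . b E Y], [D' → . D] }  — shift
  I1: { [D → + .] }  — reduce
  I2: { [D' → D .] }  — accept
  I3: { [D → b . E Y], [E → . E +], [E → . Y], [Y → . +], [Y → . Y Y D], [Y → . y + b], [Y → . y E] }  — shift
  I4: { [Y → + .] }  — reduce
  I5: { [D → b E . Y], [E → E . +], [Y → . +], [Y → . Y Y D], [Y → . y + b], [Y → . y E] }  — shift
  I6: { [E → Y .], [Y → . +], [Y → . Y Y D], [Y → . y + b], [Y → . y E], [Y → Y . Y D] }  — shift, reduce
  I7: { [E → . E +], [E → . Y], [Y → . +], [Y → . Y Y D], [Y → . y + b], [Y → . y E], [Y → y . + b], [Y → y . E] }  — shift
  I8: { [Y → + .], [Y → y + . b] }  — shift, reduce
  I9: { [E → E . +], [Y → y E .] }  — shift, reduce
  I10: { [E → E + .] }  — reduce
  I11: { [Y → y + b .] }  — reduce
  I12: { [D → . +], [D → . b E Y], [Y → . +], [Y → . Y Y D], [Y → . y + b], [Y → . y E], [Y → Y . Y D], [Y → Y Y . D] }  — shift
  I13: { [D → + .], [Y → + .] }  — 2 reduces
  I14: { [Y → Y Y D .] }  — reduce
  I15: { [E → E + .], [Y → + .] }  — 2 reduces
  I16: { [D → b E Y .], [Y → . +], [Y → . Y Y D], [Y → . y + b], [Y → . y E], [Y → Y . Y D] }  — shift, reduce

I13 contains complete items [D → + .], [Y → + .] — reduce-reduce conflict.
I15 contains complete items [E → E + .], [Y → + .] — reduce-reduce conflict.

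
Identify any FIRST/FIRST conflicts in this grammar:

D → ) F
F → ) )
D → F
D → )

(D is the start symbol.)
Yes. D → ')' F / D → F on { ')' }; D → ')' F / D → ')' on { ')' }; D → F / D → ')' on { ')' }

A FIRST/FIRST conflict occurs when two productions N → α and N → β for the same non-terminal have FIRST(α) ∩ FIRST(β) ≠ ∅ (with ε ∈ FIRST of a nullable right-hand side, so two nullable alternatives also conflict).

FIRST sets of the non-terminals at (or reachable through a nullable prefix from) the front of some alternative:
  FIRST(F) = { ')' }

Productions for D:
  D → ) F: FIRST = { ')' }
  D → F: FIRST = { ')' }
  D → ): FIRST = { ')' }
F has only one production, so no FIRST/FIRST conflict is possible there.

Conflict for D: D → ) F and D → F
  Overlap: { ')' }
Conflict for D: D → ) F and D → )
  Overlap: { ')' }
Conflict for D: D → F and D → )
  Overlap: { ')' }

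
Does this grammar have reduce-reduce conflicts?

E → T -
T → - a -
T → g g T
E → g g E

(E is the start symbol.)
Augment with E' → E and build the canonical LR(0) collection (I0 = CLOSURE({[E' → . E]}), then GOTO on every symbol after a dot until no new states appear). It has 11 states:
  I0: { [E → . T -], [E → . g g E], [E' → . E], [T → . - a -], [T → . g g T] }  — shift
  I1: { [T → - . a -] }  — shift
  I2: { [E' → E .] }  — accept
  I3: { [E → T . -] }  — shift
  I4: { [E → g . g E], [T → g . g T] }  — shift
  I5: { [E → . T -], [E → . g g E], [E → g g . E], [T → . - a -], [T → . g g T], [T → g g . T] }  — shift
  I6: { [E → g g E .] }  — reduce
  I7: { [E → T . -], [T → g g T .] }  — shift, reduce
  I8: { [E → T - .] }  — reduce
  I9: { [T → - a . -] }  — shift
  I10: { [T → - a - .] }  — reduce

No state contains more than one complete item.

Answer: No reduce-reduce conflicts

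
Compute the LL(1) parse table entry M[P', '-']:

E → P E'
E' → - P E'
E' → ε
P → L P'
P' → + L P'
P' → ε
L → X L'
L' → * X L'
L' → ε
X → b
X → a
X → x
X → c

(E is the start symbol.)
To find M[P', '-'], we find productions for P' where '-' is in the predict set (PREDICT(N → α) = (FIRST(α) \ {ε}) ∪ (FOLLOW(N) if α ⇒* ε)).

Relevant sets:
  FOLLOW(P') = { $, '-' }

P' → + L P': PREDICT = { '+' }
P' → ε: PREDICT = { $, '-' }
  '-' is in predict set, so this production goes in M[P', '-']

M[P', '-'] = P' → ε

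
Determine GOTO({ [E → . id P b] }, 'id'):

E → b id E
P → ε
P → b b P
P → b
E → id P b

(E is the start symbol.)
GOTO(I, 'id') = CLOSURE({ [A → αX.β] : [A → α.Xβ] ∈ I, X = 'id' })

Items with dot before 'id', with the dot advanced:
  [E → . id P b] → [E → id . P b]
Closure of the advanced items:
  [E → id . P b] has the dot before P: add [P → .], [P → . b b P], [P → . b]

GOTO = { [E → id . P b], [P → . b b P], [P → . b], [P → .] }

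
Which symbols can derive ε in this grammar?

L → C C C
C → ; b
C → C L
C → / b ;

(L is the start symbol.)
A non-terminal is nullable if it can derive ε (the empty string): either it has an ε-production, or it has a production whose right-hand side consists entirely of nullable non-terminals.

There are no ε-productions, so no non-terminal can derive ε.
No non-terminals are nullable.

Answer: None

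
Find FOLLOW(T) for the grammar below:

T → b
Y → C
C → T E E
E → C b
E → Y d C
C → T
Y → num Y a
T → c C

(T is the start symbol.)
{ $, 'a', 'b', 'c', 'd', 'num' }

To compute FOLLOW(T), find every occurrence of T on a right-hand side N → α T β: add FIRST(β) \ {ε}, and if β is empty or nullable also add FOLLOW(N). Iterate to a fixed point.

T is the start symbol, so $ ∈ FOLLOW(T).
In C → T E E: T is followed by E E, add FIRST(E E) \ {ε} = { 'b', 'c', 'num' }
In C → T: T is at the end, add FOLLOW(C)

The FOLLOW sets referred to above (computed the same way, to a fixed point):
  FOLLOW(C) = { $, 'a', 'b', 'c', 'd', 'num' }

Taking the union: FOLLOW(T) = { $, 'a', 'b', 'c', 'd', 'num' }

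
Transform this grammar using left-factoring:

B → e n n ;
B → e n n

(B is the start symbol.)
B → e n n B'
B' → ;
B' → ε

Left-factoring transforms A → αβ₁ | αβ₂ into A → αA' and A' → β₁ | β₂
(α is the longest common prefix among the alternatives). Repeat until
no nonterminal has two alternatives with a common prefix.

Round 1: B has alternatives sharing prefix 'e n n'. Introduce B': B → e n n B'
  Add: B' → ;
  Add: B' → ε

No remaining common prefixes — done.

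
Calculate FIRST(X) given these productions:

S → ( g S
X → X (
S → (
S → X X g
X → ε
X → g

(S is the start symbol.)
To compute FIRST(X), examine every production with X on the left-hand side, reading each right-hand side left to right until a non-nullable symbol is reached.

From X → X (:
  - X is the symbol being defined: contributes nothing new
    X is nullable, so continue to the next symbol
  - '(' is a terminal: add '(' and stop
From X → ε:
  - ε-production, so ε ∈ FIRST(X)
From X → g:
  - g is a terminal: add 'g' and stop

Collecting: FIRST(X) = { '(', 'g', ε }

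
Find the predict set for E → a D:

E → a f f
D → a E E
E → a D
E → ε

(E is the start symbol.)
{ 'a' }

PREDICT(E → a D) = (FIRST(RHS) \ {ε}) ∪ (FOLLOW(E) if ε ∈ FIRST(RHS), i.e. RHS ⇒* ε)
FIRST(a D) = { 'a' }
ε ∉ FIRST(a D), so FOLLOW(E) is not added.
PREDICT(E → a D) = { 'a' }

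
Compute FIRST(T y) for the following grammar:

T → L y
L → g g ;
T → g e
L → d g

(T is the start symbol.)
{ 'd', 'g' }

FIRST sets of the non-terminals involved (from the grammar, by fixed-point iteration):
  FIRST(T) = { 'd', 'g' }

To compute FIRST(T y), process the symbols left to right:
Symbol T is a non-terminal. Add FIRST(T) \ {ε} = { 'd', 'g' }
T is not nullable (ε ∉ FIRST(T)), so stop here.
FIRST(T y) = { 'd', 'g' }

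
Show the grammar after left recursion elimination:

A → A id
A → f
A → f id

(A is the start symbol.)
A → f A'
A → f id A'
A' → id A'
A' → ε

A is directly left-recursive. The standard transformation for
  A → A α₁ | ... | A α_m | β₁ | ... | β_n
is
  A  → β₁ A' | ... | β_n A'
  A' → α₁ A' | ... | α_m A' | ε

A → f becomes A → f A'
A → f id becomes A → f id A'
A → A id becomes A' → id A'
Add A' → ε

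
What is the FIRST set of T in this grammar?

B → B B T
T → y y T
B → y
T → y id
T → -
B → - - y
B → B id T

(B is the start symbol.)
{ '-', 'y' }

To compute FIRST(T), examine every production with T on the left-hand side, reading each right-hand side left to right until a non-nullable symbol is reached.

From T → y y T:
  - y is a terminal: add 'y' and stop
From T → y id:
  - y is a terminal: add 'y' and stop
From T → -:
  - '-' is a terminal: add '-' and stop

Collecting: FIRST(T) = { '-', 'y' }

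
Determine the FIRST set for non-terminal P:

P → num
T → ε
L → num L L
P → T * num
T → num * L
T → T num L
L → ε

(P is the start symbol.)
To compute FIRST(P), examine every production with P on the left-hand side, reading each right-hand side left to right until a non-nullable symbol is reached.

FIRST sets of the other non-terminals involved (by the same procedure, iterated to a fixed point):
  FIRST(T) = { 'num', ε }

From P → num:
  - num is a terminal: add 'num' and stop
From P → T * num:
  - T is a non-terminal: add FIRST(T) \ {ε} = { 'num' }
    T is nullable, so continue to the next symbol
  - '*' is a terminal: add '*' and stop

Collecting: FIRST(P) = { '*', 'num' }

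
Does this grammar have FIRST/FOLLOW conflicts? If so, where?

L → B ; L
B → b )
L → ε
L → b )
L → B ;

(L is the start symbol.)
A FIRST/FOLLOW conflict occurs when a non-terminal N has a nullable alternative N → β (β ⇒* ε) and another alternative N → α with FIRST(α) ∩ FOLLOW(N) ≠ ∅: on such a lookahead the parser cannot decide between expanding α and letting N vanish via β.

Nullable non-terminals: L.
FIRST sets used below: FIRST(B) = { 'b' }

L: nullable alternative(s) L → ε; FOLLOW(L) = { $ }
  L → B ; L: FIRST \ {ε} = { 'b' } — disjoint from FOLLOW(L)
  L → ε: FIRST \ {ε} = { } — this is the only nullable alternative, skip
  L → b ): FIRST \ {ε} = { 'b' } — disjoint from FOLLOW(L)
  L → B ;: FIRST \ {ε} = { 'b' } — disjoint from FOLLOW(L)

B has no nullable alternative, so no FIRST/FOLLOW check is needed there.

No FIRST/FOLLOW conflicts found.

Answer: No FIRST/FOLLOW conflicts.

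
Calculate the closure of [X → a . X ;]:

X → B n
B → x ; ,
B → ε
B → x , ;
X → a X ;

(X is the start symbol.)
To compute CLOSURE, for each item [A → α.Bβ] where B is a non-terminal, add [B → .γ] for all productions B → γ; repeat for the newly added items until nothing changes.

Start with: [X → a . X ;]
  [X → a . X ;] has the dot before X: add [X → . B n], [X → . a X ;]
  [X → . B n] has the dot before B: add [B → . x ; ,], [B → .], [B → . x , ;]
No further items can be added.

CLOSURE = { [B → . x , ;], [B → . x ; ,], [B → .], [X → . B n], [X → . a X ;], [X → a . X ;] }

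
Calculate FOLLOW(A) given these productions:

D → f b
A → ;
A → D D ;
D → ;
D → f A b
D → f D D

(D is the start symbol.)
{ 'b' }

In D → f A b: A is followed by b, add FIRST(b) \ {ε} = { 'b' }

Taking the union: FOLLOW(A) = { 'b' }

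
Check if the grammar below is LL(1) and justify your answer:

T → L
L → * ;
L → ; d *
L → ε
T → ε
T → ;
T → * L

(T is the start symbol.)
No. Predict set conflict for T: { $ }

A grammar is LL(1) if for each non-terminal N with multiple productions, the predict sets of those productions are pairwise disjoint, where PREDICT(N → α) = (FIRST(α) \ {ε}) ∪ (FOLLOW(N) if α ⇒* ε).

Relevant sets:
  FIRST(L) = { '*', ';', ε }
  FOLLOW(T) = { $ }
  FOLLOW(L) = { $ }

For T:
  PREDICT(T → L) = { $, '*', ';' }
  PREDICT(T → ε) = { $ }
  PREDICT(T → ';') = { ';' }
  PREDICT(T → '*' L) = { '*' }
For L:
  PREDICT(L → '*' ';') = { '*' }
  PREDICT(L → ';' d '*') = { ';' }
  PREDICT(L → ε) = { $ }

Conflict found: Predict set conflict for T: { $ }
The grammar is NOT LL(1).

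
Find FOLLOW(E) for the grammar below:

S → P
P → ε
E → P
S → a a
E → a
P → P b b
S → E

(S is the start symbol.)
{ $ }

To compute FOLLOW(E), find every occurrence of E on a right-hand side N → α E β: add FIRST(β) \ {ε}, and if β is empty or nullable also add FOLLOW(N). Iterate to a fixed point.

In S → E: E is at the end, add FOLLOW(S)

The FOLLOW sets referred to above (computed the same way, to a fixed point):
  FOLLOW(S) = { $ }

Taking the union: FOLLOW(E) = { $ }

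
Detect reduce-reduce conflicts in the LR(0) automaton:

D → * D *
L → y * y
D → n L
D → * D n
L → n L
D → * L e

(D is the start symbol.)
Augment with D' → D and build the canonical LR(0) collection (I0 = CLOSURE({[D' → . D]}), then GOTO on every symbol after a dot until no new states appear). It has 17 states:
  I0: { [D → . * D *], [D → . * D n], [D → . * L e], [D → . n L], [D' → . D] }  — shift
  I1: { [D → * . D *], [D → * . D n], [D → * . L e], [D → . * D *], [D → . * D n], [D → . * L e], [D → . n L], [L → . n L], [L → . y * y] }  — shift
  I2: { [D' → D .] }  — accept
  I3: { [D → n . L], [L → . n L], [L → . y * y] }  — shift
  I4: { [D → n L .] }  — reduce
  I5: { [L → . n L], [L → . y * y], [L → n . L] }  — shift
  I6: { [L → y . * y] }  — shift
  I7: { [L → y * . y] }  — shift
  I8: { [L → y * y .] }  — reduce
  I9: { [L → n L .] }  — reduce
  I10: { [D → * D . *], [D → * D . n] }  — shift
  I11: { [D → * L . e] }  — shift
  I12: { [D → n . L], [L → . n L], [L → . y * y], [L → n . L] }  — shift
  I13: { [D → n L .], [L → n L .] }  — 2 reduces
  I14: { [D → * L e .] }  — reduce
  I15: { [D → * D * .] }  — reduce
  I16: { [D → * D n .] }  — reduce

I13 contains complete items [D → n L .], [L → n L .] — reduce-reduce conflict.

Answer: Yes — I13: [D → n L .] vs [L → n L .]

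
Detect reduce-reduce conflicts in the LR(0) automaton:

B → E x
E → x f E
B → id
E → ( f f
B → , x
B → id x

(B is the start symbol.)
No reduce-reduce conflicts

Augment with B' → B and build the canonical LR(0) collection (I0 = CLOSURE({[B' → . B]}), then GOTO on every symbol after a dot until no new states appear). It has 14 states:
  I0: { [B → . , x], [B → . E x], [B → . id x], [B → . id], [B' → . B], [E → . ( f f], [E → . x f E] }  — shift
  I1: { [E → ( . f f] }  — shift
  I2: { [B → , . x] }  — shift
  I3: { [B' → B .] }  — accept
  I4: { [B → E . x] }  — shift
  I5: { [B → id . x], [B → id .] }  — shift, reduce
  I6: { [E → x . f E] }  — shift
  I7: { [E → . ( f f], [E → . x f E], [E → x f . E] }  — shift
  I8: { [E → x f E .] }  — reduce
  I9: { [B → id x .] }  — reduce
  I10: { [B → E x .] }  — reduce
  I11: { [B → , x .] }  — reduce
  I12: { [E → ( f . f] }  — shift
  I13: { [E → ( f f .] }  — reduce

No state contains more than one complete item.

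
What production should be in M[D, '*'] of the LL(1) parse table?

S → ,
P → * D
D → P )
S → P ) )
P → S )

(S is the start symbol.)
To find M[D, '*'], we find productions for D where '*' is in the predict set (PREDICT(N → α) = (FIRST(α) \ {ε}) ∪ (FOLLOW(N) if α ⇒* ε)).

Relevant sets:
  FIRST(P) = { '*', ',' }

D → P ): PREDICT = { '*', ',' }
  '*' is in predict set, so this production goes in M[D, '*']

M[D, '*'] = D → P )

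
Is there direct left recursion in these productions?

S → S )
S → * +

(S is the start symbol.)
Yes, S is left-recursive

Direct left recursion occurs when N → N α for some non-terminal N (the right-hand side begins with the left-hand side itself).

S → S ): LEFT RECURSIVE (starts with S)
S → * +: starts with '*'

The grammar has direct left recursion on: S.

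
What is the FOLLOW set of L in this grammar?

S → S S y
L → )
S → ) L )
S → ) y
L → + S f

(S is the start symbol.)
In S → ) L ): L is followed by ')', add FIRST(')') \ {ε} = { ')' }

Taking the union: FOLLOW(L) = { ')' }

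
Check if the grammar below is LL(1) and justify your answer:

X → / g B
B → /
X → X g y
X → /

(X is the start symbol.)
Relevant sets:
  FIRST(X) = { '/' }

For X:
  PREDICT(X → '/' g B) = { '/' }
  PREDICT(X → X g y) = { '/' }
  PREDICT(X → '/') = { '/' }
B has a single production, so nothing to check there.

Conflict found: Predict set conflict for X: { '/' }
The grammar is NOT LL(1).

Answer: No. Predict set conflict for X: { '/' }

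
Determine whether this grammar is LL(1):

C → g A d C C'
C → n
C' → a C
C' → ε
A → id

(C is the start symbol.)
A grammar is LL(1) if for each non-terminal N with multiple productions, the predict sets of those productions are pairwise disjoint, where PREDICT(N → α) = (FIRST(α) \ {ε}) ∪ (FOLLOW(N) if α ⇒* ε).

Relevant sets:
  FOLLOW(C') = { $, 'a' }

For C:
  PREDICT(C → g A d C C') = { 'g' }
  PREDICT(C → n) = { 'n' }
For C':
  PREDICT(C' → a C) = { 'a' }
  PREDICT(C' → ε) = { $, 'a' }
A has a single production, so nothing to check there.

Conflict found: Predict set conflict for C': { 'a' }
The grammar is NOT LL(1).

Answer: No. Predict set conflict for C': { 'a' }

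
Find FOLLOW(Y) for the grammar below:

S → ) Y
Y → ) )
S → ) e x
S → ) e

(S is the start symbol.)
In S → ) Y: Y is at the end, add FOLLOW(S)

The FOLLOW sets referred to above (computed the same way, to a fixed point):
  FOLLOW(S) = { $ }

Taking the union: FOLLOW(Y) = { $ }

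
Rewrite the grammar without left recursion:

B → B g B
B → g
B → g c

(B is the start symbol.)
B is directly left-recursive. The standard transformation for
  A → A α₁ | ... | A α_m | β₁ | ... | β_n
is
  A  → β₁ A' | ... | β_n A'
  A' → α₁ A' | ... | α_m A' | ε

B → g becomes B → g B'
B → g c becomes B → g c B'
B → B g B becomes B' → g B B'
Add B' → ε

Resulting grammar:
B → g B'
B → g c B'
B' → g B B'
B' → ε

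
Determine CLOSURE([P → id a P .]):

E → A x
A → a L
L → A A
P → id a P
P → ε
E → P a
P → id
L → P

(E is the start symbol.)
{ [P → id a P .] }

To compute CLOSURE, for each item [A → α.Bβ] where B is a non-terminal, add [B → .γ] for all productions B → γ; repeat for the newly added items until nothing changes.

Start with: [P → id a P .]
The dot is at the end, so nothing is added.

CLOSURE = { [P → id a P .] }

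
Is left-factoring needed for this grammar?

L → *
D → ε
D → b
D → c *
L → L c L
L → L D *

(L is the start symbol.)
Left-factoring is needed when two productions for the same non-terminal
share a common prefix on the right-hand side.

Productions for L:
  L → *
  L → L c L
  L → L D *
Productions for D:
  D → ε
  D → b
  D → c *

Found common prefix 'L' in productions for L

Answer: Yes, L has productions with common prefix 'L'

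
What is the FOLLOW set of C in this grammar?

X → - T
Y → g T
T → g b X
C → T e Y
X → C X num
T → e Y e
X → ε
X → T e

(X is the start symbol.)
To compute FOLLOW(C), find every occurrence of C on a right-hand side N → α C β: add FIRST(β) \ {ε}, and if β is empty or nullable also add FOLLOW(N). Iterate to a fixed point.

In X → C X num: C is followed by X num, add FIRST(X num) \ {ε} = { '-', 'e', 'g', 'num' }

Taking the union: FOLLOW(C) = { '-', 'e', 'g', 'num' }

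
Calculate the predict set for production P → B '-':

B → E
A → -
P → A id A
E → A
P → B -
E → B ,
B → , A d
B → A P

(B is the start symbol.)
PREDICT(P → B '-') = (FIRST(RHS) \ {ε}) ∪ (FOLLOW(P) if ε ∈ FIRST(RHS), i.e. RHS ⇒* ε)
FIRST(B) = { ',', '-' }
FIRST(B '-') = { ',', '-' }
ε ∉ FIRST(B '-'), so FOLLOW(P) is not added.
PREDICT(P → B '-') = { ',', '-' }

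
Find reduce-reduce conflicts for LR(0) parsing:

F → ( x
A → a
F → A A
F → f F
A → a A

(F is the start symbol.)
Augment with F' → F and build the canonical LR(0) collection (I0 = CLOSURE({[F' → . F]}), then GOTO on every symbol after a dot until no new states appear). It has 10 states:
  I0: { [A → . a A], [A → . a], [F → . ( x], [F → . A A], [F → . f F], [F' → . F] }  — shift
  I1: { [F → ( . x] }  — shift
  I2: { [A → . a A], [A → . a], [F → A . A] }  — shift
  I3: { [F' → F .] }  — accept
  I4: { [A → . a A], [A → . a], [A → a . A], [A → a .] }  — shift, reduce
  I5: { [A → . a A], [A → . a], [F → . ( x], [F → . A A], [F → . f F], [F → f . F] }  — shift
  I6: { [F → f F .] }  — reduce
  I7: { [A → a A .] }  — reduce
  I8: { [F → A A .] }  — reduce
  I9: { [F → ( x .] }  — reduce

No state contains more than one complete item.

Answer: No reduce-reduce conflicts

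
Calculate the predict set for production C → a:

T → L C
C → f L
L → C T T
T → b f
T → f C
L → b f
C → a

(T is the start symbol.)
PREDICT(C → a) = (FIRST(RHS) \ {ε}) ∪ (FOLLOW(C) if ε ∈ FIRST(RHS), i.e. RHS ⇒* ε)
FIRST(a) = { 'a' }
ε ∉ FIRST(a), so FOLLOW(C) is not added.
PREDICT(C → a) = { 'a' }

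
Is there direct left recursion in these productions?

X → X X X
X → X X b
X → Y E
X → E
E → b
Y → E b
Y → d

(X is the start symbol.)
Yes, X is left-recursive

Direct left recursion occurs when N → N α for some non-terminal N (the right-hand side begins with the left-hand side itself).

X → X X X: LEFT RECURSIVE (starts with X)
X → X X b: LEFT RECURSIVE (starts with X)
X → Y E: starts with Y
X → E: starts with E
E → b: starts with b
Y → E b: starts with E
Y → d: starts with d

The grammar has direct left recursion on: X.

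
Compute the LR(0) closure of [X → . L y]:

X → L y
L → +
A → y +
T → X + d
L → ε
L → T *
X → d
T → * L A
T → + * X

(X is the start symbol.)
{ [L → . +], [L → . T *], [L → .], [T → . * L A], [T → . + * X], [T → . X + d], [X → . L y], [X → . d] }

To compute CLOSURE, for each item [A → α.Bβ] where B is a non-terminal, add [B → .γ] for all productions B → γ; repeat for the newly added items until nothing changes.

Start with: [X → . L y]
  [X → . L y] has the dot before L: add [L → . +], [L → .], [L → . T *]
  [L → . T *] has the dot before T: add [T → . X + d], [T → . * L A], [T → . + * X]
  [T → . X + d] has the dot before X: add [X → . d]
No further items can be added.

CLOSURE = { [L → . +], [L → . T *], [L → .], [T → . * L A], [T → . + * X], [T → . X + d], [X → . L y], [X → . d] }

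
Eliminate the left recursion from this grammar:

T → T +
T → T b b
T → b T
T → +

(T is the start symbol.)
T → b T T'
T → + T'
T' → + T'
T' → b b T'
T' → ε

T is directly left-recursive. The standard transformation for
  A → A α₁ | ... | A α_m | β₁ | ... | β_n
is
  A  → β₁ A' | ... | β_n A'
  A' → α₁ A' | ... | α_m A' | ε

T → b T becomes T → b T T'
T → + becomes T → + T'
T → T + becomes T' → + T'
T → T b b becomes T' → b b T'
Add T' → ε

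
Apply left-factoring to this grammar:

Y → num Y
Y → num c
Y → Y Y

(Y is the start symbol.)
Left-factoring transforms A → αβ₁ | αβ₂ into A → αA' and A' → β₁ | β₂
(α is the longest common prefix among the alternatives). Repeat until
no nonterminal has two alternatives with a common prefix.

Round 1: Y has alternatives sharing prefix 'num'. Introduce Y': Y → num Y'
  Add: Y' → Y
  Add: Y' → c

No remaining common prefixes — done.

Resulting grammar:
Y → num Y'
Y' → Y
Y' → c
Y → Y Y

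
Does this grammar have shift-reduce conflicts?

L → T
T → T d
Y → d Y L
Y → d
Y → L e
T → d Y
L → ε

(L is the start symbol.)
Augment with L' → L and build the canonical LR(0) collection (I0 = CLOSURE({[L' → . L]}), then GOTO on every symbol after a dot until no new states appear). It has 11 states:
  I0: { [L → . T], [L → .], [L' → . L], [T → . T d], [T → . d Y] }  — shift, reduce
  I1: { [L' → L .] }  — accept
  I2: { [L → T .], [T → T . d] }  — shift, reduce
  I3: { [L → . T], [L → .], [T → . T d], [T → . d Y], [T → d . Y], [Y → . L e], [Y → . d Y L], [Y → . d] }  — shift, reduce
  I4: { [Y → L . e] }  — shift
  I5: { [T → d Y .] }  — reduce
  I6: { [L → . T], [L → .], [T → . T d], [T → . d Y], [T → d . Y], [Y → . L e], [Y → . d Y L], [Y → . d], [Y → d . Y L], [Y → d .] }  — shift, 2 reduces
  I7: { [L → . T], [L → .], [T → . T d], [T → . d Y], [T → d Y .], [Y → d Y . L] }  — shift, 2 reduces
  I8: { [Y → d Y L .] }  — reduce
  I9: { [Y → L e .] }  — reduce
  I10: { [T → T d .] }  — reduce

I0 contains reduce item [L → .] and shift item [T → . d Y] — shift-reduce conflict.
I2 contains reduce item [L → T .] and shift item [T → T . d] — shift-reduce conflict.
I3 contains reduce item [L → .] and shift items [T → . d Y], [Y → . d], [Y → . d Y L] — shift-reduce conflict.
I6 contains reduce items [L → .], [Y → d .] and shift items [T → . d Y], [Y → . d], [Y → . d Y L] — shift-reduce conflict.
I7 contains reduce items [L → .], [T → d Y .] and shift item [T → . d Y] — shift-reduce conflict.

Answer: Yes — I0: [L → .] vs [T → . d Y]; I2: [L → T .] vs [T → T . d]; I3: [L → .] vs [T → . d Y]; I6: [L → .] vs [T → . d Y]; I7: [L → .] vs [T → . d Y]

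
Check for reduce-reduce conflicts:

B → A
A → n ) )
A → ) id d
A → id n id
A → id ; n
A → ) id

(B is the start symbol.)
A reduce-reduce conflict occurs when an LR(0) state has two complete items [A → α .] and [B → β .] — both call for a reduction, and with no lookahead the parser cannot choose between them.

Augment with B' → B and build the canonical LR(0) collection (I0 = CLOSURE({[B' → . B]}), then GOTO on every symbol after a dot until no new states appear). It has 14 states:
  I0: { [A → . ) id d], [A → . ) id], [A → . id ; n], [A → . id n id], [A → . n ) )], [B → . A], [B' → . B] }  — shift
  I1: { [A → ) . id d], [A → ) . id] }  — shift
  I2: { [B → A .] }  — reduce
  I3: { [B' → B .] }  — accept
  I4: { [A → id . ; n], [A → id . n id] }  — shift
  I5: { [A → n . ) )] }  — shift
  I6: { [A → n ) . )] }  — shift
  I7: { [A → n ) ) .] }  — reduce
  I8: { [A → id ; . n] }  — shift
  I9: { [A → id n . id] }  — shift
  I10: { [A → id n id .] }  — reduce
  I11: { [A → id ; n .] }  — reduce
  I12: { [A → ) id . d], [A → ) id .] }  — shift, reduce
  I13: { [A → ) id d .] }  — reduce

No state contains more than one complete item.

Answer: No reduce-reduce conflicts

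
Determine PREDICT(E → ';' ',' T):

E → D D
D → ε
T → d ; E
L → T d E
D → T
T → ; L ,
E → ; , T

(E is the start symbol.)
{ ';' }

PREDICT(E → ';' ',' T) = (FIRST(RHS) \ {ε}) ∪ (FOLLOW(E) if ε ∈ FIRST(RHS), i.e. RHS ⇒* ε)
FIRST(';' ',' T) = { ';' }
ε ∉ FIRST(';' ',' T), so FOLLOW(E) is not added.
PREDICT(E → ';' ',' T) = { ';' }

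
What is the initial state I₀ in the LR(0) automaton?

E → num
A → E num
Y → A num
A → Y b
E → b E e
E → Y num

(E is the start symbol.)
{ [A → . E num], [A → . Y b], [E → . Y num], [E → . b E e], [E → . num], [E' → . E], [Y → . A num] }

First, augment the grammar with E' → E
I₀ = CLOSURE({ [E' → . E] }):
  [E' → . E] has the dot before E: add [E → . num], [E → . b E e], [E → . Y num]
  [E → . Y num] has the dot before Y: add [Y → . A num]
  [Y → . A num] has the dot before A: add [A → . E num], [A → . Y b]
No further items can be added.

I₀ = { [A → . E num], [A → . Y b], [E → . Y num], [E → . b E e], [E → . num], [E' → . E], [Y → . A num] }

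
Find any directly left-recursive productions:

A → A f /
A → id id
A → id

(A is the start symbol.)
Yes, A is left-recursive

A → A f /: LEFT RECURSIVE (starts with A)
A → id id: starts with id
A → id: starts with id

The grammar has direct left recursion on: A.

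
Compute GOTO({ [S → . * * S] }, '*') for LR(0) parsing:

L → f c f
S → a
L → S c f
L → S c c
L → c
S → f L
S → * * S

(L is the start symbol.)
{ [S → * . * S] }

GOTO(I, '*') = CLOSURE({ [A → αX.β] : [A → α.Xβ] ∈ I, X = '*' })

Items with dot before '*', with the dot advanced:
  [S → . * * S] → [S → * . * S]
Closure adds nothing (no advanced item has the dot before a non-terminal).

GOTO = { [S → * . * S] }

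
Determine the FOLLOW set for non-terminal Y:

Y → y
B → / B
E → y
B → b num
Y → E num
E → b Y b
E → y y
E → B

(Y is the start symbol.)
{ $, 'b' }

Y is the start symbol, so $ ∈ FOLLOW(Y).
In E → b Y b: Y is followed by b, add FIRST(b) \ {ε} = { 'b' }

Taking the union: FOLLOW(Y) = { $, 'b' }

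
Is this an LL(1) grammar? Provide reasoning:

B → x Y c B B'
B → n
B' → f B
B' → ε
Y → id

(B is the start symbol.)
No. Predict set conflict for B': { 'f' }

Relevant sets:
  FOLLOW(B') = { $, 'f' }

For B:
  PREDICT(B → x Y c B B') = { 'x' }
  PREDICT(B → n) = { 'n' }
For B':
  PREDICT(B' → f B) = { 'f' }
  PREDICT(B' → ε) = { $, 'f' }
Y has a single production, so nothing to check there.

Conflict found: Predict set conflict for B': { 'f' }
The grammar is NOT LL(1).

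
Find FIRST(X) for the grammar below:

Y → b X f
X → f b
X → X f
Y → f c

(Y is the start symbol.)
{ 'f' }

From X → f b:
  - f is a terminal: add 'f' and stop
From X → X f:
  - X is the symbol being defined: contributes nothing new
    X is not nullable, so stop

Collecting: FIRST(X) = { 'f' }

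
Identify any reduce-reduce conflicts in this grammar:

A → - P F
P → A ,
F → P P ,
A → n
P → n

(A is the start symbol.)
Yes — I6: [A → n .] vs [P → n .]

A reduce-reduce conflict occurs when an LR(0) state has two complete items [A → α .] and [B → β .] — both call for a reduction, and with no lookahead the parser cannot choose between them.

Augment with A' → A and build the canonical LR(0) collection (I0 = CLOSURE({[A' → . A]}), then GOTO on every symbol after a dot until no new states appear). It has 12 states:
  I0: { [A → . - P F], [A → . n], [A' → . A] }  — shift
  I1: { [A → - . P F], [A → . - P F], [A → . n], [P → . A ,], [P → . n] }  — shift
  I2: { [A' → A .] }  — accept
  I3: { [A → n .] }  — reduce
  I4: { [P → A . ,] }  — shift
  I5: { [A → - P . F], [A → . - P F], [A → . n], [F → . P P ,], [P → . A ,], [P → . n] }  — shift
  I6: { [A → n .], [P → n .] }  — 2 reduces
  I7: { [A → - P F .] }  — reduce
  I8: { [A → . - P F], [A → . n], [F → P . P ,], [P → . A ,], [P → . n] }  — shift
  I9: { [F → P P . ,] }  — shift
  I10: { [F → P P , .] }  — reduce
  I11: { [P → A , .] }  — reduce

I6 contains complete items [A → n .], [P → n .] — reduce-reduce conflict.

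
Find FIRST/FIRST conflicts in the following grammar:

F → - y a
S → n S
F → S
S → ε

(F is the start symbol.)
A FIRST/FIRST conflict occurs when two productions N → α and N → β for the same non-terminal have FIRST(α) ∩ FIRST(β) ≠ ∅ (with ε ∈ FIRST of a nullable right-hand side, so two nullable alternatives also conflict).

FIRST sets of the non-terminals at (or reachable through a nullable prefix from) the front of some alternative:
  FIRST(S) = { 'n', ε }

Productions for F:
  F → - y a: FIRST = { '-' }
  F → S: FIRST = { 'n', ε }
Productions for S:
  S → n S: FIRST = { 'n' }
  S → ε: FIRST = { ε }

All alternatives of each non-terminal have pairwise disjoint FIRST sets.

Answer: No FIRST/FIRST conflicts.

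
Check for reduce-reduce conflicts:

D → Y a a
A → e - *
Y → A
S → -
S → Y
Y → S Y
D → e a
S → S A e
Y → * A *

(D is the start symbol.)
Yes — I14: [S → Y .] vs [Y → S Y .]

A reduce-reduce conflict occurs when an LR(0) state has two complete items [A → α .] and [B → β .] — both call for a reduction, and with no lookahead the parser cannot choose between them.

Augment with D' → D and build the canonical LR(0) collection (I0 = CLOSURE({[D' → . D]}), then GOTO on every symbol after a dot until no new states appear). It has 19 states:
  I0: { [A → . e - *], [D → . Y a a], [D → . e a], [D' → . D], [S → . -], [S → . S A e], [S → . Y], [Y → . * A *], [Y → . A], [Y → . S Y] }  — shift
  I1: { [A → . e - *], [Y → * . A *] }  — shift
  I2: { [S → - .] }  — reduce
  I3: { [Y → A .] }  — reduce
  I4: { [D' → D .] }  — accept
  I5: { [A → . e - *], [S → . -], [S → . S A e], [S → . Y], [S → S . A e], [Y → . * A *], [Y → . A], [Y → . S Y], [Y → S . Y] }  — shift
  I6: { [D → Y . a a], [S → Y .] }  — shift, reduce
  I7: { [A → e . - *], [D → e . a] }  — shift
  I8: { [A → e - . *] }  — shift
  I9: { [D → e a .] }  — reduce
  I10: { [A → e - * .] }  — reduce
  I11: { [D → Y a . a] }  — shift
  I12: { [D → Y a a .] }  — reduce
  I13: { [S → S A . e], [Y → A .] }  — shift, reduce
  I14: { [S → Y .], [Y → S Y .] }  — 2 reduces
  I15: { [A → e . - *] }  — shift
  I16: { [S → S A e .] }  — reduce
  I17: { [Y → * A . *] }  — shift
  I18: { [Y → * A * .] }  — reduce

I14 contains complete items [S → Y .], [Y → S Y .] — reduce-reduce conflict.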